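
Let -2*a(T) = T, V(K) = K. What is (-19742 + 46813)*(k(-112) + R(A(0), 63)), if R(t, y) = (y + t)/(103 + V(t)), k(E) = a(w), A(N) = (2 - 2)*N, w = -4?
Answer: 7282099/103 ≈ 70700.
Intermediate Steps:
a(T) = -T/2
A(N) = 0 (A(N) = 0*N = 0)
k(E) = 2 (k(E) = -1/2*(-4) = 2)
R(t, y) = (t + y)/(103 + t) (R(t, y) = (y + t)/(103 + t) = (t + y)/(103 + t))
(-19742 + 46813)*(k(-112) + R(A(0), 63)) = (-19742 + 46813)*(2 + (0 + 63)/(103 + 0)) = 27071*(2 + 63/103) = 27071*(269/103) = 7282099/103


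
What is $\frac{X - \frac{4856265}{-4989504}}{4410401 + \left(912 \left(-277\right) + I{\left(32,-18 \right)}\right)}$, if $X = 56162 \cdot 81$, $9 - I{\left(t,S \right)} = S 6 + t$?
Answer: $\frac{2521985252417}{2305074342272} \approx 1.0941$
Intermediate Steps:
$I{\left(t,S \right)} = 9 - t - 6 S$ ($I{\left(t,S \right)} = 9 - \left(S 6 + t\right) = 9 - \left(6 S + t\right) = 9 - \left(t + 6 S\right) = 9 - t - 6 S$)
$X = 4549122$
$\frac{X - \frac{4856265}{-4989504}}{4410401 + \left(912 \left(-277\right) + I{\left(32,-18 \right)}\right)} = \frac{4549122 - \frac{4856265}{-4989504}}{4410401 + \left(912 \left(-277\right) - -85\right)} = \frac{4549122 - - \frac{1618755}{1663168}}{4410401 + \left(-252624 + \left(9 - 32 + 108\right)\right)} = \frac{4549122 + \frac{1618755}{1663168}}{4410401 + \left(-252624 + 85\right)} = \frac{7565955757251}{1663168 \left(4410401 - 252539\right)} = \frac{7565955757251}{1663168 \cdot 4157862} = \frac{7565955757251}{1663168} \cdot \frac{1}{4157862} = \frac{2521985252417}{2305074342272}$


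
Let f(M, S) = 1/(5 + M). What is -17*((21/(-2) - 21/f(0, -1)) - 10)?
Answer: 4267/2 ≈ 2133.5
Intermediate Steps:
-17*((21/(-2) - 21/f(0, -1)) - 10) = -17*((21/(-2) - 21/(1/(5 + 0))) - 10) = -17*((21*(-1/2) - 21/(1/5)) - 10) = -17*((-21/2 - 21/1/5) - 10) = -17*((-21/2 - 21*5) - 10) = -17*((-21/2 - 105) - 10) = -17*(-231/2 - 10) = -17*(-251/2) = 4267/2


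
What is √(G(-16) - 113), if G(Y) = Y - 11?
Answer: 2*I*√35 ≈ 11.832*I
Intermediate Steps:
G(Y) = -11 + Y
√(G(-16) - 113) = √((-11 - 16) - 113) = √(-27 - 113) = √(-140) = 2*I*√35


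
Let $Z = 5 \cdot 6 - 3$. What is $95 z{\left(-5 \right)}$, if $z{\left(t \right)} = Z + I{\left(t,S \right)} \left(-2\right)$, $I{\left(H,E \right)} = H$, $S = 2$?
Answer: $3515$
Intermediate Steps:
$Z = 27$ ($Z = 30 - 3 = 27$)
$z{\left(t \right)} = 27 - 2 t$ ($z{\left(t \right)} = 27 + t \left(-2\right) = 27 - 2 t$)
$95 z{\left(-5 \right)} = 95 \left(27 - -10\right) = 95 \left(27 + 10\right) = 95 \cdot 37 = 3515$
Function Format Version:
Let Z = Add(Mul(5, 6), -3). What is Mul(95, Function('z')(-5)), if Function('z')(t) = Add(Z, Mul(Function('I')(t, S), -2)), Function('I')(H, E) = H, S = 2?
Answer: 3515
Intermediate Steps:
Z = 27 (Z = Add(30, -3) = 27)
Function('z')(t) = Add(27, Mul(-2, t)) (Function('z')(t) = Add(27, Mul(t, -2)) = Add(27, Mul(-2, t)))
Mul(95, Function('z')(-5)) = Mul(95, Add(27, Mul(-2, -5))) = Mul(95, Add(27, 10)) = Mul(95, 37) = 3515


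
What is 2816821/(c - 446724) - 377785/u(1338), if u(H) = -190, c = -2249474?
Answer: 50902398272/25613881 ≈ 1987.3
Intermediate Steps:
2816821/(c - 446724) - 377785/u(1338) = 2816821/(-2249474 - 446724) - 377785/(-190) = 2816821/(-2696198) - 377785*(-1/190) = 2816821*(-1/2696198) + 75557/38 = -2816821/2696198 + 75557/38 = 50902398272/25613881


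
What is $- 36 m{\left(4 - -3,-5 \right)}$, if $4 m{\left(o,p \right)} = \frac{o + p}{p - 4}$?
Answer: $2$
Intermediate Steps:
$m{\left(o,p \right)} = \frac{o + p}{4 \left(-4 + p\right)}$ ($m{\left(o,p \right)} = \frac{\left(o + p\right) \frac{1}{p - 4}}{4} = \frac{\left(o + p\right) \frac{1}{-4 + p}}{4} = \frac{\frac{1}{-4 + p} \left(o + p\right)}{4} = \frac{o + p}{4 \left(-4 + p\right)}$)
$- 36 m{\left(4 - -3,-5 \right)} = - 36 \frac{\left(4 - -3\right) - 5}{4 \left(-4 - 5\right)} = - 36 \frac{\left(4 + 3\right) - 5}{4 \left(-9\right)} = - 36 \cdot \frac{1}{4} \left(- \frac{1}{9}\right) \left(7 - 5\right) = - 36 \cdot \frac{1}{4} \left(- \frac{1}{9}\right) 2 = \left(-36\right) \left(- \frac{1}{18}\right) = 2$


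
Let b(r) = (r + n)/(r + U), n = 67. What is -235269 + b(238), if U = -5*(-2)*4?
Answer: -65404477/278 ≈ -2.3527e+5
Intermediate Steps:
U = 40 (U = 10*4 = 40)
b(r) = (67 + r)/(40 + r) (b(r) = (r + 67)/(r + 40) = (67 + r)/(40 + r))
-235269 + b(238) = -235269 + (67 + 238)/(40 + 238) = -235269 + 305/278 = -65404477/278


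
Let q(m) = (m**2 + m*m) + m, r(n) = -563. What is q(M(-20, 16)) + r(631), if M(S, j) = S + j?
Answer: -535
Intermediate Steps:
q(m) = m + 2*m**2 (q(m) = (m**2 + m**2) + m = 2*m**2 + m = m + 2*m**2)
q(M(-20, 16)) + r(631) = (-20 + 16)*(1 + 2*(-20 + 16)) - 563 = -4*(1 + 2*(-4)) - 563 = -4*(1 - 8) - 563 = -4*(-7) - 563 = 28 - 563 = -535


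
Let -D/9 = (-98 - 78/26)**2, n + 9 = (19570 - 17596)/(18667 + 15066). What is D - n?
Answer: -442384482/4819 ≈ -91800.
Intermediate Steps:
n = -43089/4819 (n = -9 + (19570 - 17596)/(18667 + 15066) = -9 + 1974/33733 = -9 + 1974*(1/33733) = -9 + 282/4819 = -43089/4819 ≈ -8.9415)
D = -91809 (D = -9*(-98 - 78/26)**2 = -9*(-98 - 78*1/26)**2 = -9*(-98 - 3)**2 = -9*(-101)**2 = -9*10201 = -91809)
D - n = -91809 - 1*(-43089/4819) = -91809 + 43089/4819 = -442384482/4819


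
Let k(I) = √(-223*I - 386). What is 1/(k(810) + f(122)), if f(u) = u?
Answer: 61/97950 - 11*I*√374/97950 ≈ 0.00062277 - 0.0021718*I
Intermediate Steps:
k(I) = √(-386 - 223*I)
1/(k(810) + f(122)) = 1/(√(-386 - 223*810) + 122) = 1/(√(-386 - 180630) + 122) = 1/(√(-181016) + 122) = 1/(22*I*√374 + 122) = 1/(122 + 22*I*√374)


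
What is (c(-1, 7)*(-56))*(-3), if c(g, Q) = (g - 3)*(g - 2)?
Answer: 2016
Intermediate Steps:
c(g, Q) = (-3 + g)*(-2 + g)
(c(-1, 7)*(-56))*(-3) = ((6 + (-1)² - 5*(-1))*(-56))*(-3) = ((6 + 1 + 5)*(-56))*(-3) = (12*(-56))*(-3) = -672*(-3) = 2016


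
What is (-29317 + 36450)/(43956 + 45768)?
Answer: 7133/89724 ≈ 0.079499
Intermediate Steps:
(-29317 + 36450)/(43956 + 45768) = 7133/89724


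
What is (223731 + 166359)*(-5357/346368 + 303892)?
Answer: 622125336847135/5248 ≈ 1.1855e+11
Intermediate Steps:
(223731 + 166359)*(-5357/346368 + 303892) = 390090*(-5357*1/346368 + 303892) = 390090*(-487/31488 + 303892) = 390090*(9568950809/31488) = 622125336847135/5248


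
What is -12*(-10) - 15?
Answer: 105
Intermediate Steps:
-12*(-10) - 15 = 120 - 15 = 105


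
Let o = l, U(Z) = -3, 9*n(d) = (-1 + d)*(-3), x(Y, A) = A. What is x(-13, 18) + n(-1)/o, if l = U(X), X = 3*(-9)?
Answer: 160/9 ≈ 17.778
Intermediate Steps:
X = -27
n(d) = ⅓ - d/3 (n(d) = ((-1 + d)*(-3))/9 = (3 - 3*d)/9 = ⅓ - d/3)
l = -3
o = -3
x(-13, 18) + n(-1)/o = 18 + (⅓ - ⅓*(-1))/(-3) = 18 + (⅓ + ⅓)*(-⅓) = 18 + (⅔)*(-⅓) = 18 - 2/9 = 160/9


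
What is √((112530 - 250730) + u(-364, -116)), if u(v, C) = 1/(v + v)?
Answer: I*√18310947382/364 ≈ 371.75*I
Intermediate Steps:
u(v, C) = 1/(2*v)
√((112530 - 250730) + u(-364, -116)) = √((112530 - 250730) + (½)/(-364)) = √(-138200 + (½)*(-1/364)) = √(-138200 - 1/728) = √(-100609601/728) = I*√18310947382/364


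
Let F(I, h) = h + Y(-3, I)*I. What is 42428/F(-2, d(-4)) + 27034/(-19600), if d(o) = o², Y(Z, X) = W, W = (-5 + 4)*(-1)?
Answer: 4240869/1400 ≈ 3029.2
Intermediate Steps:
W = 1 (W = -1*(-1) = 1)
Y(Z, X) = 1
F(I, h) = I + h (F(I, h) = h + 1*I = h + I = I + h)
42428/F(-2, d(-4)) + 27034/(-19600) = 42428/(-2 + (-4)²) + 27034/(-19600) = 42428/(-2 + 16) + 27034*(-1/19600) = 42428/14 - 1931/1400 = 42428*(1/14) - 1931/1400 = 21214/7 - 1931/1400 = 4240869/1400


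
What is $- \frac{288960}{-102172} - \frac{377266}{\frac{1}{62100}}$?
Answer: $- \frac{85489569661080}{3649} \approx -2.3428 \cdot 10^{10}$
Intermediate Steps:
$- \frac{288960}{-102172} - \frac{377266}{\frac{1}{62100}} = \left(-288960\right) \left(- \frac{1}{102172}\right) - 377266 \frac{1}{\frac{1}{62100}} = \frac{10320}{3649} - 23428218600 = - \frac{85489569661080}{3649}$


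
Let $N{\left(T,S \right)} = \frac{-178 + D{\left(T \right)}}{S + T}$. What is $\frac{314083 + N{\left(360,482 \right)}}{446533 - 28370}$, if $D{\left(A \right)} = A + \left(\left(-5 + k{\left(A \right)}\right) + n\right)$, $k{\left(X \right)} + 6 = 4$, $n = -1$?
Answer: $\frac{132229030}{176046623} \approx 0.7511$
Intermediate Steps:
$k{\left(X \right)} = -2$ ($k{\left(X \right)} = -6 + 4 = -2$)
$D{\left(A \right)} = -8 + A$ ($D{\left(A \right)} = A - 8 = -8 + A$)
$N{\left(T,S \right)} = \frac{-186 + T}{S + T}$ ($N{\left(T,S \right)} = \frac{-178 + \left(-8 + T\right)}{S + T} = \frac{-186 + T}{S + T}$)
$\frac{314083 + N{\left(360,482 \right)}}{446533 - 28370} = \frac{314083 + \frac{-186 + 360}{482 + 360}}{446533 - 28370} = \frac{314083 + \frac{1}{842} \cdot 174}{418163} = \left(314083 + \frac{1}{842} \cdot 174\right) \frac{1}{418163} = \left(314083 + \frac{87}{421}\right) \frac{1}{418163} = \frac{132229030}{421} \cdot \frac{1}{418163} = \frac{132229030}{176046623}$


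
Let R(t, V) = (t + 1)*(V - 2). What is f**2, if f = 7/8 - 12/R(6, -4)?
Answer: 4225/3136 ≈ 1.3473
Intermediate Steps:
R(t, V) = (1 + t)*(-2 + V)
f = 65/56 (f = 7/8 - 12/(-2 - 4 - 2*6 - 4*6) = 7*(1/8) - 12/(-2 - 4 - 12 - 24) = 7/8 - 12/(-42) = 7/8 - 12*(-1/42) = 7/8 + 2/7 = 65/56 ≈ 1.1607)
f**2 = (65/56)**2 = 4225/3136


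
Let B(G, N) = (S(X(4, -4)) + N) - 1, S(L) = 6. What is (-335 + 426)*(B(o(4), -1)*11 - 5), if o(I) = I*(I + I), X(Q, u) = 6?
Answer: 3549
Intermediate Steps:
o(I) = 2*I**2 (o(I) = I*(2*I) = 2*I**2)
B(G, N) = 5 + N (B(G, N) = (6 + N) - 1 = 5 + N)
(-335 + 426)*(B(o(4), -1)*11 - 5) = (-335 + 426)*((5 - 1)*11 - 5) = 91*(4*11 - 5) = 91*(44 - 5) = 91*39 = 3549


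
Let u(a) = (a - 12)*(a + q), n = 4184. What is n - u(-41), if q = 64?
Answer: 5403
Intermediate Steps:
u(a) = (-12 + a)*(64 + a) (u(a) = (a - 12)*(a + 64) = (-12 + a)*(64 + a))
n - u(-41) = 4184 - (-768 + (-41)² + 52*(-41)) = 4184 - (-768 + 1681 - 2132) = 4184 - 1*(-1219) = 4184 + 1219 = 5403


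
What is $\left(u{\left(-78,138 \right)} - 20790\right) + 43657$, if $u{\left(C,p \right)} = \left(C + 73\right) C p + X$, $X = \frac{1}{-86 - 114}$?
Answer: $\frac{15337399}{200} \approx 76687.0$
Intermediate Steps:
$X = - \frac{1}{200}$ ($X = \frac{1}{-200} = - \frac{1}{200} \approx -0.005$)
$u{\left(C,p \right)} = - \frac{1}{200} + C p \left(73 + C\right)$ ($u{\left(C,p \right)} = \left(C + 73\right) C p - \frac{1}{200} = \left(73 + C\right) C p - \frac{1}{200} = C \left(73 + C\right) p - \frac{1}{200} = C p \left(73 + C\right) - \frac{1}{200} = - \frac{1}{200} + C p \left(73 + C\right)$)
$\left(u{\left(-78,138 \right)} - 20790\right) + 43657 = \left(\left(- \frac{1}{200} + 138 \left(-78\right)^{2} + 73 \left(-78\right) 138\right) - 20790\right) + 43657 = \left(\left(- \frac{1}{200} + 138 \cdot 6084 - 785772\right) - 20790\right) + 43657 = \left(\left(- \frac{1}{200} + 839592 - 785772\right) - 20790\right) + 43657 = \left(\frac{10763999}{200} - 20790\right) + 43657 = \frac{6605999}{200} + 43657 = \frac{15337399}{200}$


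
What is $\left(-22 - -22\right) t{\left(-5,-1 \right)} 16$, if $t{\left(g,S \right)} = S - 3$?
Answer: $0$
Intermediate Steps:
$t{\left(g,S \right)} = -3 + S$
$\left(-22 - -22\right) t{\left(-5,-1 \right)} 16 = \left(-22 - -22\right) \left(-3 - 1\right) 16 = \left(-22 + 22\right) \left(-4\right) 16 = 0 \left(-4\right) 16 = 0 \cdot 16 = 0$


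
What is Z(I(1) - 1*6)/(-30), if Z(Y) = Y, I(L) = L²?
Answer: ⅙ ≈ 0.16667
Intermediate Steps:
Z(I(1) - 1*6)/(-30) = (1² - 1*6)/(-30) = (1 - 6)*(-1/30) = -5*(-1/30) = ⅙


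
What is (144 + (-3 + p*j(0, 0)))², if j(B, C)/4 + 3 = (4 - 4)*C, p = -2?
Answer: 27225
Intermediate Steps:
j(B, C) = -12 (j(B, C) = -12 + 4*((4 - 4)*C) = -12 + 4*(0*C) = -12 + 4*0 = -12 + 0 = -12)
(144 + (-3 + p*j(0, 0)))² = (144 + (-3 - 2*(-12)))² = (144 + (-3 + 24))² = (144 + 21)² = 165² = 27225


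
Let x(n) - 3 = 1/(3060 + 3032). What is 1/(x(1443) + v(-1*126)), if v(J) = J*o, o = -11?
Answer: 6092/8461789 ≈ 0.00071994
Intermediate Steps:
v(J) = -11*J (v(J) = J*(-11) = -11*J)
x(n) = 18277/6092 (x(n) = 3 + 1/(3060 + 3032) = 3 + 1/6092 = 18277/6092)
1/(x(1443) + v(-1*126)) = 1/(18277/6092 - (-11)*126) = 1/(18277/6092 - 11*(-126)) = 1/(18277/6092 + 1386) = 1/(8461789/6092) = 6092/8461789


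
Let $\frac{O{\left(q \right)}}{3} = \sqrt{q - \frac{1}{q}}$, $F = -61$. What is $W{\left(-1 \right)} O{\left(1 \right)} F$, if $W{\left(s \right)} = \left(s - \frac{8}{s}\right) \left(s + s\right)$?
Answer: $0$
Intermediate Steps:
$W{\left(s \right)} = 2 s \left(s - \frac{8}{s}\right)$ ($W{\left(s \right)} = \left(s - \frac{8}{s}\right) 2 s = 2 s \left(s - \frac{8}{s}\right)$)
$O{\left(q \right)} = 3 \sqrt{q - \frac{1}{q}}$
$W{\left(-1 \right)} O{\left(1 \right)} F = \left(-16 + 2 \left(-1\right)^{2}\right) 3 \sqrt{1 - 1^{-1}} \left(-61\right) = \left(-16 + 2 \cdot 1\right) 3 \sqrt{1 - 1} \left(-61\right) = \left(-16 + 2\right) 3 \sqrt{1 - 1} \left(-61\right) = - 14 \cdot 3 \sqrt{0} \left(-61\right) = - 14 \cdot 3 \cdot 0 \left(-61\right) = \left(-14\right) 0 \left(-61\right) = 0 \left(-61\right) = 0$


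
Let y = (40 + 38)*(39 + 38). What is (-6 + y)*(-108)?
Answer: -648000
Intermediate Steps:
y = 6006 (y = 78*77 = 6006)
(-6 + y)*(-108) = (-6 + 6006)*(-108) = 6000*(-108) = -648000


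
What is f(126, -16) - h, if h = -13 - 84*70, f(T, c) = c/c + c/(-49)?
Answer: 288822/49 ≈ 5894.3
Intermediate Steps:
f(T, c) = 1 - c/49 (f(T, c) = 1 + c*(-1/49) = 1 - c/49)
h = -5893 (h = -13 - 5880 = -5893)
f(126, -16) - h = (1 - 1/49*(-16)) - 1*(-5893) = (1 + 16/49) + 5893 = 65/49 + 5893 = 288822/49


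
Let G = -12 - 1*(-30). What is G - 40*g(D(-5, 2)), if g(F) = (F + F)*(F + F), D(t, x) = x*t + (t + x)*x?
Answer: -40942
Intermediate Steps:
D(t, x) = t*x + x*(t + x)
G = 18 (G = -12 + 30 = 18)
g(F) = 4*F² (g(F) = (2*F)*(2*F) = 4*F²)
G - 40*g(D(-5, 2)) = 18 - 160*(2*(2 + 2*(-5)))² = 18 - 160*(2*(2 - 10))² = 18 - 160*(2*(-8))² = 18 - 160*(-16)² = 18 - 160*256 = 18 - 40*1024 = 18 - 40960 = -40942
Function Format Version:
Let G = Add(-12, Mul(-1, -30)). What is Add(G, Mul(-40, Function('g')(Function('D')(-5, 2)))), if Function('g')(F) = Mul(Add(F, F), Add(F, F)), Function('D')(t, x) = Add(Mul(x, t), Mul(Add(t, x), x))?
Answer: -40942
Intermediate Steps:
Function('D')(t, x) = Add(Mul(t, x), Mul(x, Add(t, x)))
G = 18 (G = Add(-12, 30) = 18)
Function('g')(F) = Mul(4, Pow(F, 2)) (Function('g')(F) = Mul(Mul(2, F), Mul(2, F)) = Mul(4, Pow(F, 2)))
Add(G, Mul(-40, Function('g')(Function('D')(-5, 2)))) = Add(18, Mul(-40, Mul(4, Pow(Mul(2, Add(2, Mul(2, -5))), 2)))) = Add(18, Mul(-40, Mul(4, Pow(Mul(2, Add(2, -10)), 2)))) = Add(18, Mul(-40, Mul(4, Pow(Mul(2, -8), 2)))) = Add(18, Mul(-40, Mul(4, Pow(-16, 2)))) = Add(18, Mul(-40, Mul(4, 256))) = Add(18, Mul(-40, 1024)) = Add(18, -40960) = -40942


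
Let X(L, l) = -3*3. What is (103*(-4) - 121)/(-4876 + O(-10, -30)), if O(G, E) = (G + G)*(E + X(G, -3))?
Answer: 533/4096 ≈ 0.13013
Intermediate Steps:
X(L, l) = -9
O(G, E) = 2*G*(-9 + E) (O(G, E) = (G + G)*(E - 9) = (2*G)*(-9 + E) = 2*G*(-9 + E))
(103*(-4) - 121)/(-4876 + O(-10, -30)) = (103*(-4) - 121)/(-4876 + 2*(-10)*(-9 - 30)) = (-412 - 121)/(-4876 + 2*(-10)*(-39)) = -533/(-4876 + 780) = -533/(-4096) = -533*(-1/4096) = 533/4096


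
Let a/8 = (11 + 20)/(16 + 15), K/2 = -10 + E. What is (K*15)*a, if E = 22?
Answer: 2880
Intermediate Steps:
K = 24 (K = 2*(-10 + 22) = 2*12 = 24)
a = 8 (a = 8*((11 + 20)/(16 + 15)) = 8*(31/31) = 8*(31*(1/31)) = 8*1 = 8)
(K*15)*a = (24*15)*8 = 360*8 = 2880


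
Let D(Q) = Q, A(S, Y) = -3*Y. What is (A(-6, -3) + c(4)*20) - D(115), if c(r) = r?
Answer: -26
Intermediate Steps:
(A(-6, -3) + c(4)*20) - D(115) = (-3*(-3) + 4*20) - 1*115 = (9 + 80) - 115 = 89 - 115 = -26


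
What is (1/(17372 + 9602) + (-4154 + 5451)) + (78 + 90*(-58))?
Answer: -103715029/26974 ≈ -3845.0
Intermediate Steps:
(1/(17372 + 9602) + (-4154 + 5451)) + (78 + 90*(-58)) = (1/26974 + 1297) + (78 - 5220) = (1/26974 + 1297) - 5142 = 34985279/26974 - 5142 = -103715029/26974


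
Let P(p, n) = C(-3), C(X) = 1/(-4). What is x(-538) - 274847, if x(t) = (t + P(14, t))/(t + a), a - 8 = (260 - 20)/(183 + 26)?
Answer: -121514905663/442120 ≈ -2.7485e+5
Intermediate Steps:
C(X) = -1/4
a = 1912/209 (a = 8 + (260 - 20)/(183 + 26) = 8 + 240/209 = 1912/209 ≈ 9.1483)
P(p, n) = -1/4
x(t) = (-1/4 + t)/(1912/209 + t) (x(t) = (t - 1/4)/(t + 1912/209) = (-1/4 + t)/(1912/209 + t))
x(-538) - 274847 = 209*(-1 + 4*(-538))/(4*(1912 + 209*(-538))) - 274847 = 209*(-1 - 2152)/(4*(1912 - 112442)) - 274847 = (209/4)*(-2153)/(-110530) - 274847 = (209/4)*(-1/110530)*(-2153) - 274847 = 449977/442120 - 274847 = -121514905663/442120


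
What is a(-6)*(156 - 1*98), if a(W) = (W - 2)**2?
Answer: 3712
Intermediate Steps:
a(W) = (-2 + W)**2
a(-6)*(156 - 1*98) = (-2 - 6)**2*(156 - 1*98) = (-8)**2*(156 - 98) = 64*58 = 3712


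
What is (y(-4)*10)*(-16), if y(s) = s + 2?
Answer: 320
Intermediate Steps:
y(s) = 2 + s
(y(-4)*10)*(-16) = ((2 - 4)*10)*(-16) = -2*10*(-16) = -20*(-16) = 320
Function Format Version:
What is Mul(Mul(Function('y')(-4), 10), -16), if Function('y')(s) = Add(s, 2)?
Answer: 320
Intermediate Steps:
Function('y')(s) = Add(2, s)
Mul(Mul(Function('y')(-4), 10), -16) = Mul(Mul(Add(2, -4), 10), -16) = Mul(Mul(-2, 10), -16) = Mul(-20, -16) = 320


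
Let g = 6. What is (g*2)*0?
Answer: 0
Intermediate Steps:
(g*2)*0 = (6*2)*0 = 12*0 = 0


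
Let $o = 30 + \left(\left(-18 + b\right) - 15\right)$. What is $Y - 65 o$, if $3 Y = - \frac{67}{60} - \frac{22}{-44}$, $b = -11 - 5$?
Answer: $\frac{222263}{180} \approx 1234.8$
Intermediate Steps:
$b = -16$ ($b = -11 - 5 = -16$)
$Y = - \frac{37}{180}$ ($Y = \frac{- \frac{67}{60} - \frac{22}{-44}}{3} = \frac{\left(-67\right) \frac{1}{60} - - \frac{1}{2}}{3} = \frac{- \frac{67}{60} + \frac{1}{2}}{3} = \frac{1}{3} \left(- \frac{37}{60}\right) = - \frac{37}{180} \approx -0.20556$)
$o = -19$ ($o = 30 - 49 = -19$)
$Y - 65 o = - \frac{37}{180} - -1235 = - \frac{37}{180} + 1235 = \frac{222263}{180}$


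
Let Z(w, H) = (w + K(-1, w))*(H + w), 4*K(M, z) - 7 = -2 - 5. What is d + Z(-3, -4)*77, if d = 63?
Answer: 1680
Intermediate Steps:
K(M, z) = 0 (K(M, z) = 7/4 + (-2 - 5)/4 = 7/4 + (1/4)*(-7) = 7/4 - 7/4 = 0)
Z(w, H) = w*(H + w) (Z(w, H) = (w + 0)*(H + w) = w*(H + w))
d + Z(-3, -4)*77 = 63 - 3*(-4 - 3)*77 = 63 - 3*(-7)*77 = 63 + 21*77 = 63 + 1617 = 1680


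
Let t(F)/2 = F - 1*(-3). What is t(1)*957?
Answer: 7656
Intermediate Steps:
t(F) = 6 + 2*F (t(F) = 2*(F - 1*(-3)) = 2*(F + 3) = 2*(3 + F) = 6 + 2*F)
t(1)*957 = (6 + 2*1)*957 = (6 + 2)*957 = 8*957 = 7656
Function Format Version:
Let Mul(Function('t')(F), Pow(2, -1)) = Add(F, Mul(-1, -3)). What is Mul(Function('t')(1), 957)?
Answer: 7656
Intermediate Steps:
Function('t')(F) = Add(6, Mul(2, F)) (Function('t')(F) = Mul(2, Add(F, Mul(-1, -3))) = Mul(2, Add(F, 3)) = Mul(2, Add(3, F)) = Add(6, Mul(2, F)))
Mul(Function('t')(1), 957) = Mul(Add(6, Mul(2, 1)), 957) = Mul(Add(6, 2), 957) = Mul(8, 957) = 7656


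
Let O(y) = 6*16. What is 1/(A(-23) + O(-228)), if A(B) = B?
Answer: 1/73 ≈ 0.013699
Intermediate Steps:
O(y) = 96
1/(A(-23) + O(-228)) = 1/(-23 + 96) = 1/73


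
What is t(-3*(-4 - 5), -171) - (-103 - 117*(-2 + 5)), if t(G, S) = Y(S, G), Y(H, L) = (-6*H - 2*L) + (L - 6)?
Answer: 1447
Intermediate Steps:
Y(H, L) = -6 - L - 6*H (Y(H, L) = (-6*H - 2*L) + (-6 + L) = -6 - L - 6*H)
t(G, S) = -6 - G - 6*S
t(-3*(-4 - 5), -171) - (-103 - 117*(-2 + 5)) = (-6 - (-3)*(-4 - 5) - 6*(-171)) - (-103 - 117*(-2 + 5)) = (-6 - (-3)*(-9) + 1026) - (-103 - 117*3) = (-6 - 1*27 + 1026) - (-103 - 39*9) = (-6 - 27 + 1026) - (-103 - 351) = 993 - 1*(-454) = 993 + 454 = 1447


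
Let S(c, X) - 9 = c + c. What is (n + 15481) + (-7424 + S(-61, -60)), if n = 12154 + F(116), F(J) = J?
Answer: 20214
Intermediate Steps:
S(c, X) = 9 + 2*c (S(c, X) = 9 + (c + c) = 9 + 2*c)
n = 12270 (n = 12154 + 116 = 12270)
(n + 15481) + (-7424 + S(-61, -60)) = (12270 + 15481) + (-7424 + (9 + 2*(-61))) = 27751 + (-7424 + (9 - 122)) = 27751 + (-7424 - 113) = 27751 - 7537 = 20214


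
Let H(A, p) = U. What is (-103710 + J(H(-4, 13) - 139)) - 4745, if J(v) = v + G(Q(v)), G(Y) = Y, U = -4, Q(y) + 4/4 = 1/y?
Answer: -15529658/143 ≈ -1.0860e+5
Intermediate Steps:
Q(y) = -1 + 1/y
H(A, p) = -4
J(v) = v + (1 - v)/v
(-103710 + J(H(-4, 13) - 139)) - 4745 = (-103710 + (-1 + (-4 - 139) + 1/(-4 - 139))) - 4745 = (-103710 + (-1 - 143 + 1/(-143))) - 4745 = (-103710 + (-1 - 143 - 1/143)) - 4745 = (-103710 - 20593/143) - 4745 = -14851123/143 - 4745 = -15529658/143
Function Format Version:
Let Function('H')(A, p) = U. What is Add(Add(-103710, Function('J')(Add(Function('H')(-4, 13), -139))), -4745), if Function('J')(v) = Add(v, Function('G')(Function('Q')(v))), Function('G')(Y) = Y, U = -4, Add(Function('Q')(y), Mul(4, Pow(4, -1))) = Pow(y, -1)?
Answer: Rational(-15529658, 143) ≈ -1.0860e+5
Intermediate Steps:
Function('Q')(y) = Add(-1, Pow(y, -1))
Function('H')(A, p) = -4
Function('J')(v) = Add(v, Mul(Pow(v, -1), Add(1, Mul(-1, v))))
Add(Add(-103710, Function('J')(Add(Function('H')(-4, 13), -139))), -4745) = Add(Add(-103710, Add(-1, Add(-4, -139), Pow(Add(-4, -139), -1))), -4745) = Add(Add(-103710, Add(-1, -143, Pow(-143, -1))), -4745) = Add(Add(-103710, Add(-1, -143, Rational(-1, 143))), -4745) = Add(Add(-103710, Rational(-20593, 143)), -4745) = Add(Rational(-14851123, 143), -4745) = Rational(-15529658, 143)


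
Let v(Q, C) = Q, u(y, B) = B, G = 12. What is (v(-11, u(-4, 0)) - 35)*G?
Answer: -552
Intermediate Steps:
(v(-11, u(-4, 0)) - 35)*G = (-11 - 35)*12 = -46*12 = -552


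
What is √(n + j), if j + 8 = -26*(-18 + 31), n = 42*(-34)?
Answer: I*√1774 ≈ 42.119*I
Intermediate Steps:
n = -1428
j = -346 (j = -8 - 26*(-18 + 31) = -8 - 26*13 = -8 - 338 = -346)
√(n + j) = √(-1428 - 346) = √(-1774) = I*√1774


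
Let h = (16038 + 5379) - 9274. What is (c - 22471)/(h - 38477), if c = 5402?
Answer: 17069/26334 ≈ 0.64817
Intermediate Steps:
h = 12143 (h = 21417 - 9274 = 12143)
(c - 22471)/(h - 38477) = (5402 - 22471)/(12143 - 38477) = -17069/(-26334) = -17069*(-1/26334) = 17069/26334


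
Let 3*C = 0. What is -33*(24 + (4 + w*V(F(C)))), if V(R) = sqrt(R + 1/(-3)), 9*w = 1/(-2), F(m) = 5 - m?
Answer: -924 + 11*sqrt(42)/18 ≈ -920.04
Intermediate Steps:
C = 0 (C = (1/3)*0 = 0)
w = -1/18 (w = (1/9)/(-2) = (1/9)*(-1/2) = -1/18 ≈ -0.055556)
V(R) = sqrt(-1/3 + R) (V(R) = sqrt(R - 1/3) = sqrt(-1/3 + R))
-33*(24 + (4 + w*V(F(C)))) = -33*(24 + (4 - sqrt(-3 + 9*(5 - 1*0))/54)) = -33*(24 + (4 - sqrt(-3 + 9*(5 + 0))/54)) = -33*(24 + (4 - sqrt(-3 + 9*5)/54)) = -33*(24 + (4 - sqrt(-3 + 45)/54)) = -33*(24 + (4 - sqrt(42)/54)) = -33*(28 - sqrt(42)/54) = -924 + 11*sqrt(42)/18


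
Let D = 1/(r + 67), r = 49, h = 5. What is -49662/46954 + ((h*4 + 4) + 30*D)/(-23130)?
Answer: -11114937293/10498444860 ≈ -1.0587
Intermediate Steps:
D = 1/116 (D = 1/(49 + 67) = 1/116 ≈ 0.0086207)
-49662/46954 + ((h*4 + 4) + 30*D)/(-23130) = -49662/46954 + ((5*4 + 4) + 30*(1/116))/(-23130) = -49662*1/46954 + ((20 + 4) + 15/58)*(-1/23130) = -24831/23477 + (24 + 15/58)*(-1/23130) = -24831/23477 + (1407/58)*(-1/23130) = -24831/23477 - 469/447180 = -11114937293/10498444860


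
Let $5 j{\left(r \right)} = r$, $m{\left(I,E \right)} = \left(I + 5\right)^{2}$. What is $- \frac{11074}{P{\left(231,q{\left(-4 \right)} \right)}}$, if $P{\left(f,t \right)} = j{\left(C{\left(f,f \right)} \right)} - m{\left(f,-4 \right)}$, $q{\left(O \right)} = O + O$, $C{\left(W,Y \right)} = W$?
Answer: $\frac{55370}{278249} \approx 0.19899$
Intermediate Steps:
$q{\left(O \right)} = 2 O$
$m{\left(I,E \right)} = \left(5 + I\right)^{2}$
$j{\left(r \right)} = \frac{r}{5}$
$P{\left(f,t \right)} = - \left(5 + f\right)^{2} + \frac{f}{5}$ ($P{\left(f,t \right)} = \frac{f}{5} - \left(5 + f\right)^{2} = - \left(5 + f\right)^{2} + \frac{f}{5}$)
$- \frac{11074}{P{\left(231,q{\left(-4 \right)} \right)}} = - \frac{11074}{- \left(5 + 231\right)^{2} + \frac{1}{5} \cdot 231} = - \frac{11074}{- 236^{2} + \frac{231}{5}} = - \frac{11074}{\left(-1\right) 55696 + \frac{231}{5}} = - \frac{11074}{-55696 + \frac{231}{5}} = - \frac{11074}{- \frac{278249}{5}} = \left(-11074\right) \left(- \frac{5}{278249}\right) = \frac{55370}{278249}$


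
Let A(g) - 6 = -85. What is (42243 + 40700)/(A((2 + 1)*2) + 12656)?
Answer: 82943/12577 ≈ 6.5948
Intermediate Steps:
A(g) = -79 (A(g) = 6 - 85 = -79)
(42243 + 40700)/(A((2 + 1)*2) + 12656) = (42243 + 40700)/(-79 + 12656) = 82943/12577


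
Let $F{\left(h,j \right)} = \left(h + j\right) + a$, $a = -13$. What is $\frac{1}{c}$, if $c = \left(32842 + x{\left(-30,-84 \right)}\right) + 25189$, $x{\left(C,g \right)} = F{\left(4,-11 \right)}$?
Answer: $\frac{1}{58011} \approx 1.7238 \cdot 10^{-5}$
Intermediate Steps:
$F{\left(h,j \right)} = -13 + h + j$ ($F{\left(h,j \right)} = \left(h + j\right) - 13 = -13 + h + j$)
$x{\left(C,g \right)} = -20$ ($x{\left(C,g \right)} = -13 + 4 - 11 = -20$)
$c = 58011$ ($c = \left(32842 - 20\right) + 25189 = 32822 + 25189 = 58011$)
$\frac{1}{c} = \frac{1}{58011}$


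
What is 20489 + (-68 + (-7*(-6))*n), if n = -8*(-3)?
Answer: 21429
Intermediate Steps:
n = 24
20489 + (-68 + (-7*(-6))*n) = 20489 + (-68 - 7*(-6)*24) = 20489 + (-68 + 42*24) = 20489 + (-68 + 1008) = 20489 + 940 = 21429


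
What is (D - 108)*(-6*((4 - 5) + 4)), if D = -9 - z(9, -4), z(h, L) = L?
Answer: 2034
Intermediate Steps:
D = -5 (D = -9 - 1*(-4) = -9 + 4 = -5)
(D - 108)*(-6*((4 - 5) + 4)) = (-5 - 108)*(-6*((4 - 5) + 4)) = -(-678)*(-1 + 4) = -(-678)*3 = -113*(-18) = 2034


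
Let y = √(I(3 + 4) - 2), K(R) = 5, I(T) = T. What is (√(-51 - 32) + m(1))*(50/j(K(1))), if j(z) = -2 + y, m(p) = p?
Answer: 100 + 50*√5 + 50*I*√415 + 100*I*√83 ≈ 211.8 + 1929.6*I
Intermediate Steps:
y = √5 (y = √((3 + 4) - 2) = √(7 - 2) = √5 ≈ 2.2361)
j(z) = -2 + √5
(√(-51 - 32) + m(1))*(50/j(K(1))) = (√(-51 - 32) + 1)*(50/(-2 + √5)) = (√(-83) + 1)*(50/(-2 + √5)) = (I*√83 + 1)*(50/(-2 + √5)) = (1 + I*√83)*(50/(-2 + √5)) = 50*(1 + I*√83)/(-2 + √5)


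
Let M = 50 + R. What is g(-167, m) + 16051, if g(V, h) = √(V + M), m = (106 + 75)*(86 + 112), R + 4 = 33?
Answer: 16051 + 2*I*√22 ≈ 16051.0 + 9.3808*I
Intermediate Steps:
R = 29 (R = -4 + 33 = 29)
M = 79 (M = 50 + 29 = 79)
m = 35838 (m = 181*198 = 35838)
g(V, h) = √(79 + V) (g(V, h) = √(V + 79) = √(79 + V))
g(-167, m) + 16051 = √(79 - 167) + 16051 = √(-88) + 16051 = 2*I*√22 + 16051 = 16051 + 2*I*√22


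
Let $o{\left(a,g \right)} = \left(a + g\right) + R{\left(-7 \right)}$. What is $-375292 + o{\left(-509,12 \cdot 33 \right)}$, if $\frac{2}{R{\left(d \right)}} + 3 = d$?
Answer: $- \frac{1877026}{5} \approx -3.7541 \cdot 10^{5}$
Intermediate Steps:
$R{\left(d \right)} = \frac{2}{-3 + d}$
$o{\left(a,g \right)} = - \frac{1}{5} + a + g$ ($o{\left(a,g \right)} = \left(a + g\right) + \frac{2}{-3 - 7} = \left(a + g\right) + \frac{2}{-10} = \left(a + g\right) + 2 \left(- \frac{1}{10}\right) = \left(a + g\right) - \frac{1}{5} = - \frac{1}{5} + a + g$)
$-375292 + o{\left(-509,12 \cdot 33 \right)} = -375292 - \frac{566}{5} = - \frac{1877026}{5}$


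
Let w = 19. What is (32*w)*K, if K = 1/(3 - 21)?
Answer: -304/9 ≈ -33.778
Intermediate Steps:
K = -1/18 (K = 1/(-18) = -1/18 ≈ -0.055556)
(32*w)*K = (32*19)*(-1/18) = 608*(-1/18) = -304/9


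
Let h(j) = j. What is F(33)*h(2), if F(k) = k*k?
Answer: 2178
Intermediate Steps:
F(k) = k²
F(33)*h(2) = 33²*2 = 1089*2 = 2178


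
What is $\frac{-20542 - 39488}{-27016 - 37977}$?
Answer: $\frac{60030}{64993} \approx 0.92364$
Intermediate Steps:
$\frac{-20542 - 39488}{-27016 - 37977} = - \frac{60030}{-64993} = \left(-60030\right) \left(- \frac{1}{64993}\right) = \frac{60030}{64993}$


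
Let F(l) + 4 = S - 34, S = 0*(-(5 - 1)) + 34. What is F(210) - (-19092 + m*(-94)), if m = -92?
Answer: 10440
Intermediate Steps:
S = 34 (S = 0*(-1*4) + 34 = 0*(-4) + 34 = 0 + 34 = 34)
F(l) = -4 (F(l) = -4 + (34 - 34) = -4 + 0 = -4)
F(210) - (-19092 + m*(-94)) = -4 - (-19092 - 92*(-94)) = -4 - (-19092 + 8648) = -4 - 1*(-10444) = -4 + 10444 = 10440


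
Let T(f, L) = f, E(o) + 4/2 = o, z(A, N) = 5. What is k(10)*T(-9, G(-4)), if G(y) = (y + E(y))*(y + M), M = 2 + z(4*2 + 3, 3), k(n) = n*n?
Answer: -900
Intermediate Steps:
k(n) = n²
E(o) = -2 + o
M = 7 (M = 2 + 5 = 7)
G(y) = (-2 + 2*y)*(7 + y) (G(y) = (y + (-2 + y))*(y + 7) = (-2 + 2*y)*(7 + y))
k(10)*T(-9, G(-4)) = 10²*(-9) = 100*(-9) = -900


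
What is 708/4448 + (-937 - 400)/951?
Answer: -1318417/1057512 ≈ -1.2467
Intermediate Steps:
708/4448 + (-937 - 400)/951 = 708*(1/4448) - 1337*1/951 = 177/1112 - 1337/951 = -1318417/1057512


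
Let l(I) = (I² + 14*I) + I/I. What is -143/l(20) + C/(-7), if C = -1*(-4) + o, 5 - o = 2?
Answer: -824/681 ≈ -1.2100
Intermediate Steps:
o = 3 (o = 5 - 1*2 = 5 - 2 = 3)
C = 7 (C = -1*(-4) + 3 = 4 + 3 = 7)
l(I) = 1 + I² + 14*I (l(I) = (I² + 14*I) + 1 = 1 + I² + 14*I)
-143/l(20) + C/(-7) = -143/(1 + 20² + 14*20) + 7/(-7) = -143/(1 + 400 + 280) + 7*(-⅐) = -143/681 - 1 = -824/681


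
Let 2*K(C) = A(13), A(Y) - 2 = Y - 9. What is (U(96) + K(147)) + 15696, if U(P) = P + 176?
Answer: 15971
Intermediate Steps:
U(P) = 176 + P
A(Y) = -7 + Y (A(Y) = 2 + (Y - 9) = 2 + (-9 + Y) = -7 + Y)
K(C) = 3 (K(C) = (-7 + 13)/2 = (1/2)*6 = 3)
(U(96) + K(147)) + 15696 = ((176 + 96) + 3) + 15696 = (272 + 3) + 15696 = 275 + 15696 = 15971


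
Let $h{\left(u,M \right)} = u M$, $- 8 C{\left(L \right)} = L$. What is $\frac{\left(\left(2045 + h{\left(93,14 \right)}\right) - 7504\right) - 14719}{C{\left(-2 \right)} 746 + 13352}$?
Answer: $- \frac{37752}{27077} \approx -1.3942$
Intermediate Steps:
$C{\left(L \right)} = - \frac{L}{8}$
$h{\left(u,M \right)} = M u$
$\frac{\left(\left(2045 + h{\left(93,14 \right)}\right) - 7504\right) - 14719}{C{\left(-2 \right)} 746 + 13352} = \frac{\left(\left(2045 + 14 \cdot 93\right) - 7504\right) - 14719}{\left(- \frac{1}{8}\right) \left(-2\right) 746 + 13352} = \frac{\left(\left(2045 + 1302\right) - 7504\right) - 14719}{\frac{1}{4} \cdot 746 + 13352} = \frac{\left(3347 - 7504\right) - 14719}{\frac{373}{2} + 13352} = \frac{-4157 - 14719}{\frac{27077}{2}} = \left(-18876\right) \frac{2}{27077} = - \frac{37752}{27077}$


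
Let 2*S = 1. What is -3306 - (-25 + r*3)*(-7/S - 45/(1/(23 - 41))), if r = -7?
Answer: 33310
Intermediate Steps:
S = ½ (S = (½)*1 = ½ ≈ 0.50000)
-3306 - (-25 + r*3)*(-7/S - 45/(1/(23 - 41))) = -3306 - (-25 - 7*3)*(-7/½ - 45/(1/(23 - 41))) = -3306 - (-25 - 21)*(-7*2 - 45/(1/(-18))) = -3306 - (-46)*(-14 - 45/(-1/18)) = -3306 - (-46)*(-14 - 45*(-18)) = -3306 - (-46)*(-14 + 810) = -3306 - (-46)*796 = -3306 - 1*(-36616) = -3306 + 36616 = 33310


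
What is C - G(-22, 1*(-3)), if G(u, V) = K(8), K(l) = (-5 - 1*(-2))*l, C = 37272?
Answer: 37296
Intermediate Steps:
K(l) = -3*l (K(l) = (-5 + 2)*l = -3*l)
G(u, V) = -24 (G(u, V) = -3*8 = -24)
C - G(-22, 1*(-3)) = 37272 - 1*(-24) = 37272 + 24 = 37296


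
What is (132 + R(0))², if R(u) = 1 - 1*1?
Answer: 17424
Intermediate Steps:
R(u) = 0 (R(u) = 1 - 1 = 0)
(132 + R(0))² = (132 + 0)² = 132² = 17424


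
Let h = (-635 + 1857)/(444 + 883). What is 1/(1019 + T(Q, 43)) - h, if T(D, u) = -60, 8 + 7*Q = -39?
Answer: -1170571/1272593 ≈ -0.91983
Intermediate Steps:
Q = -47/7 (Q = -8/7 + (⅐)*(-39) = -8/7 - 39/7 = -47/7 ≈ -6.7143)
h = 1222/1327 ≈ 0.92087
1/(1019 + T(Q, 43)) - h = 1/(1019 - 60) - 1*1222/1327 = 1/959 - 1222/1327 = -1170571/1272593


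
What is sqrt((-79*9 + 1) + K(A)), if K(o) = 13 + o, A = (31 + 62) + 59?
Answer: I*sqrt(545) ≈ 23.345*I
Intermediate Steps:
A = 152 (A = 93 + 59 = 152)
sqrt((-79*9 + 1) + K(A)) = sqrt((-79*9 + 1) + (13 + 152)) = sqrt((-711 + 1) + 165) = sqrt(-710 + 165) = sqrt(-545) = I*sqrt(545)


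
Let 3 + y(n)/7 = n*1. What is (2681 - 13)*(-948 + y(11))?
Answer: -2379856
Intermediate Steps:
y(n) = -21 + 7*n (y(n) = -21 + 7*(n*1) = -21 + 7*n)
(2681 - 13)*(-948 + y(11)) = (2681 - 13)*(-948 + (-21 + 7*11)) = 2668*(-948 + (-21 + 77)) = 2668*(-948 + 56) = 2668*(-892) = -2379856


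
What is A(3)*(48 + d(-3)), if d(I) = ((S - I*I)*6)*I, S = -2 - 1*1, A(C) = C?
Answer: 792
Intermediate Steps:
S = -3 (S = -2 - 1 = -3)
d(I) = I*(-18 - 6*I²) (d(I) = ((-3 - I*I)*6)*I = ((-3 - I²)*6)*I = (-18 - 6*I²)*I = I*(-18 - 6*I²))
A(3)*(48 + d(-3)) = 3*(48 - 6*(-3)*(3 + (-3)²)) = 3*(48 - 6*(-3)*(3 + 9)) = 3*(48 - 6*(-3)*12) = 3*(48 + 216) = 3*264 = 792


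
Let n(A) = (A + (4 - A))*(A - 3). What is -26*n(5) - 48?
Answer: -256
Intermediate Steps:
n(A) = -12 + 4*A (n(A) = 4*(-3 + A) = -12 + 4*A)
-26*n(5) - 48 = -26*(-12 + 4*5) - 48 = -26*(-12 + 20) - 48 = -26*8 - 48 = -208 - 48 = -256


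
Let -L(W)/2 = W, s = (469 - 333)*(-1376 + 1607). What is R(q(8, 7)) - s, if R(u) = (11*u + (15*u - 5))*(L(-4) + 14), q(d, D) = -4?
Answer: -33814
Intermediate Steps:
s = 31416 (s = 136*231 = 31416)
L(W) = -2*W
R(u) = -110 + 572*u (R(u) = (11*u + (15*u - 5))*(-2*(-4) + 14) = (11*u + (-5 + 15*u))*(8 + 14) = (-5 + 26*u)*22 = -110 + 572*u)
R(q(8, 7)) - s = (-110 + 572*(-4)) - 1*31416 = (-110 - 2288) - 31416 = -2398 - 31416 = -33814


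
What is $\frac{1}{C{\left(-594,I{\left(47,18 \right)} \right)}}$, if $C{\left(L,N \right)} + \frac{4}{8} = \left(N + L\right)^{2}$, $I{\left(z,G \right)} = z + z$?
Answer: $\frac{2}{499999} \approx 4.0 \cdot 10^{-6}$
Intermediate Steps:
$I{\left(z,G \right)} = 2 z$
$C{\left(L,N \right)} = - \frac{1}{2} + \left(L + N\right)^{2}$ ($C{\left(L,N \right)} = - \frac{1}{2} + \left(N + L\right)^{2} = - \frac{1}{2} + \left(L + N\right)^{2}$)
$\frac{1}{C{\left(-594,I{\left(47,18 \right)} \right)}} = \frac{1}{- \frac{1}{2} + \left(-594 + 2 \cdot 47\right)^{2}} = \frac{1}{- \frac{1}{2} + \left(-594 + 94\right)^{2}} = \frac{1}{- \frac{1}{2} + \left(-500\right)^{2}} = \frac{1}{- \frac{1}{2} + 250000} = \frac{1}{\frac{499999}{2}} = \frac{2}{499999}$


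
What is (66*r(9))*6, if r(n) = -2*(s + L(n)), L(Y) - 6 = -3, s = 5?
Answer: -6336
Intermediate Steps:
L(Y) = 3 (L(Y) = 6 - 3 = 3)
r(n) = -16 (r(n) = -2*(5 + 3) = -2*8 = -16)
(66*r(9))*6 = (66*(-16))*6 = -1056*6 = -6336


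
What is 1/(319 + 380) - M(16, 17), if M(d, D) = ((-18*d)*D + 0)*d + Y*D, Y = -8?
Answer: 54851929/699 ≈ 78472.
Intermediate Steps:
M(d, D) = -8*D - 18*D*d² (M(d, D) = ((-18*d)*D + 0)*d - 8*D = (-18*D*d + 0)*d - 8*D = (-18*D*d)*d - 8*D = -18*D*d² - 8*D = -8*D - 18*D*d²)
1/(319 + 380) - M(16, 17) = 1/(319 + 380) - (-2)*17*(4 + 9*16²) = 1/699 - (-2)*17*(4 + 9*256) = 1/699 - (-2)*17*(4 + 2304) = 1/699 - (-2)*17*2308 = 1/699 - 1*(-78472) = 1/699 + 78472 = 54851929/699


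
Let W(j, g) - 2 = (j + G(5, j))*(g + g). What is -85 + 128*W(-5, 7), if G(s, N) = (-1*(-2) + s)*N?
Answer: -71509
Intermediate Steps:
G(s, N) = N*(2 + s) (G(s, N) = (2 + s)*N = N*(2 + s))
W(j, g) = 2 + 16*g*j (W(j, g) = 2 + (j + j*(2 + 5))*(g + g) = 2 + (j + j*7)*(2*g) = 2 + (j + 7*j)*(2*g) = 2 + (8*j)*(2*g) = 2 + 16*g*j)
-85 + 128*W(-5, 7) = -85 + 128*(2 + 16*7*(-5)) = -85 + 128*(2 - 560) = -85 + 128*(-558) = -85 - 71424 = -71509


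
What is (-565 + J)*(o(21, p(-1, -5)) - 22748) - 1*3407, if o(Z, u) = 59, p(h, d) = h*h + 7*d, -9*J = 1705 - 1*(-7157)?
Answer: 35156980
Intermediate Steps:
J = -2954/3 (J = -(1705 - 1*(-7157))/9 = -(1705 + 7157)/9 = -1/9*8862 = -2954/3 ≈ -984.67)
p(h, d) = h**2 + 7*d
(-565 + J)*(o(21, p(-1, -5)) - 22748) - 1*3407 = (-565 - 2954/3)*(59 - 22748) - 1*3407 = -4649/3*(-22689) - 3407 = 35160387 - 3407 = 35156980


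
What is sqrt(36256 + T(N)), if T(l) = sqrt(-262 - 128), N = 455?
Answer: sqrt(36256 + I*sqrt(390)) ≈ 190.41 + 0.0519*I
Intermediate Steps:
T(l) = I*sqrt(390) (T(l) = sqrt(-390) = I*sqrt(390))
sqrt(36256 + T(N)) = sqrt(36256 + I*sqrt(390))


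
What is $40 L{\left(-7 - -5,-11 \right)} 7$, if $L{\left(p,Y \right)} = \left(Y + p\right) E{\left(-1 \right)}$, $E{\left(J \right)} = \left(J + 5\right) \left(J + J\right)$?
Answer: $29120$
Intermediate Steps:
$E{\left(J \right)} = 2 J \left(5 + J\right)$ ($E{\left(J \right)} = \left(5 + J\right) 2 J = 2 J \left(5 + J\right)$)
$L{\left(p,Y \right)} = - 8 Y - 8 p$ ($L{\left(p,Y \right)} = \left(Y + p\right) 2 \left(-1\right) \left(5 - 1\right) = \left(Y + p\right) 2 \left(-1\right) 4 = \left(Y + p\right) \left(-8\right) = - 8 Y - 8 p$)
$40 L{\left(-7 - -5,-11 \right)} 7 = 40 \left(\left(-8\right) \left(-11\right) - 8 \left(-7 - -5\right)\right) 7 = 40 \left(88 - 8 \left(-7 + 5\right)\right) 7 = 40 \left(88 - -16\right) 7 = 40 \left(88 + 16\right) 7 = 40 \cdot 104 \cdot 7 = 4160 \cdot 7 = 29120$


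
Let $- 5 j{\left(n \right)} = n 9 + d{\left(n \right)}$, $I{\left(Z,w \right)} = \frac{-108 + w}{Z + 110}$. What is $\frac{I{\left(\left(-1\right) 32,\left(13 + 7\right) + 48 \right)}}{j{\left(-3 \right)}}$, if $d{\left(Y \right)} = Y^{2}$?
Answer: $- \frac{50}{351} \approx -0.14245$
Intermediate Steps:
$I{\left(Z,w \right)} = \frac{-108 + w}{110 + Z}$
$j{\left(n \right)} = - \frac{9 n}{5} - \frac{n^{2}}{5}$ ($j{\left(n \right)} = - \frac{n 9 + n^{2}}{5} = - \frac{9 n + n^{2}}{5} = - \frac{n^{2} + 9 n}{5} = - \frac{9 n}{5} - \frac{n^{2}}{5}$)
$\frac{I{\left(\left(-1\right) 32,\left(13 + 7\right) + 48 \right)}}{j{\left(-3 \right)}} = \frac{\frac{1}{110 - 32} \left(-108 + \left(\left(13 + 7\right) + 48\right)\right)}{\frac{1}{5} \left(-3\right) \left(-9 - -3\right)} = \frac{\frac{1}{110 - 32} \left(-108 + \left(20 + 48\right)\right)}{\frac{1}{5} \left(-3\right) \left(-9 + 3\right)} = \frac{\frac{1}{78} \left(-108 + 68\right)}{\frac{1}{5} \left(-3\right) \left(-6\right)} = \frac{\frac{1}{78} \left(-40\right)}{\frac{18}{5}} = \left(- \frac{20}{39}\right) \frac{5}{18} = - \frac{50}{351}$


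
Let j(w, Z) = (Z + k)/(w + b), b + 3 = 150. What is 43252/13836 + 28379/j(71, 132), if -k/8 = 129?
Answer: -3564965633/518850 ≈ -6870.9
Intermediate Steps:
b = 147 (b = -3 + 150 = 147)
k = -1032 (k = -8*129 = -1032)
j(w, Z) = (-1032 + Z)/(147 + w) (j(w, Z) = (Z - 1032)/(w + 147) = (-1032 + Z)/(147 + w))
43252/13836 + 28379/j(71, 132) = 43252/13836 + 28379/(((-1032 + 132)/(147 + 71))) = 43252*(1/13836) + 28379/((-900/218)) = 10813/3459 + 28379/(((1/218)*(-900))) = 10813/3459 + 28379/(-450/109) = 10813/3459 + 28379*(-109/450) = 10813/3459 - 3093311/450 = -3564965633/518850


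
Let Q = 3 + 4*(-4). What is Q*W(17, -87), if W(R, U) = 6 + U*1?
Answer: 1053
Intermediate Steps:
Q = -13 (Q = 3 - 16 = -13)
W(R, U) = 6 + U
Q*W(17, -87) = -13*(6 - 87) = -13*(-81) = 1053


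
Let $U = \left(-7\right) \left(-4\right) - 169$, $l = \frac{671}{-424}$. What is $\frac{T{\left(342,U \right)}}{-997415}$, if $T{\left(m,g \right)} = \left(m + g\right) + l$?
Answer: $- \frac{84553}{422903960} \approx -0.00019993$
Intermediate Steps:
$l = - \frac{671}{424}$ ($l = 671 \left(- \frac{1}{424}\right) = - \frac{671}{424} \approx -1.5825$)
$U = -141$ ($U = 28 - 169 = -141$)
$T{\left(m,g \right)} = - \frac{671}{424} + g + m$ ($T{\left(m,g \right)} = \left(m + g\right) - \frac{671}{424} = \left(g + m\right) - \frac{671}{424} = - \frac{671}{424} + g + m$)
$\frac{T{\left(342,U \right)}}{-997415} = \frac{- \frac{671}{424} - 141 + 342}{-997415} = \frac{84553}{424} \left(- \frac{1}{997415}\right) = - \frac{84553}{422903960}$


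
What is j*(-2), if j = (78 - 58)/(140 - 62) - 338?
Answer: 26344/39 ≈ 675.49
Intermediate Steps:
j = -13172/39 (j = 20/78 - 338 = 20*(1/78) - 338 = 10/39 - 338 = -13172/39 ≈ -337.74)
j*(-2) = -13172/39*(-2) = 26344/39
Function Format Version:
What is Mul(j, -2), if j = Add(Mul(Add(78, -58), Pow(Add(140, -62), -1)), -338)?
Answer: Rational(26344, 39) ≈ 675.49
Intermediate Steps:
j = Rational(-13172, 39) (j = Add(Mul(20, Pow(78, -1)), -338) = Add(Mul(20, Rational(1, 78)), -338) = Add(Rational(10, 39), -338) = Rational(-13172, 39) ≈ -337.74)
Mul(j, -2) = Mul(Rational(-13172, 39), -2) = Rational(26344, 39)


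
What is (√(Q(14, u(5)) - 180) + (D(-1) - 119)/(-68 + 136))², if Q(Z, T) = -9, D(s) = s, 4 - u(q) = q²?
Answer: -53721/289 - 180*I*√21/17 ≈ -185.89 - 48.521*I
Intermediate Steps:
u(q) = 4 - q²
(√(Q(14, u(5)) - 180) + (D(-1) - 119)/(-68 + 136))² = (√(-9 - 180) + (-1 - 119)/(-68 + 136))² = (√(-189) - 120/68)² = (3*I*√21 - 120*1/68)² = (3*I*√21 - 30/17)² = (-30/17 + 3*I*√21)²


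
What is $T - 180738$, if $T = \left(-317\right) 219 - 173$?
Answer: $-250334$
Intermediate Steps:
$T = -69596$ ($T = -69423 - 173 = -69596$)
$T - 180738 = -69596 - 180738 = -250334$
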